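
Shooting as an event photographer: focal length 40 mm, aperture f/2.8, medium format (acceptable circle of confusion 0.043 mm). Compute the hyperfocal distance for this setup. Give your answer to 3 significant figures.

Hyperfocal distance H = f²/(N·c) + f = 40²/(2.8 × 0.043) + 40 = 1600/0.1204 + 40 ≈ 13329.0 mm ≈ 13.3 m.

13.3 m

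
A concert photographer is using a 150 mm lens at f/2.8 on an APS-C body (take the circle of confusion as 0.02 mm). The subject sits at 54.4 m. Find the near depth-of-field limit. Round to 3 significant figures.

Hyperfocal distance H = f²/(N·c) + f = 150²/(2.8 × 0.02) + 150 = 22500/0.056 + 150 ≈ 401935.7 mm ≈ 401.9 m.
Near limit Dn = s·(H − f)/(H + s − 2f) = 54400 × (401935.7 − 150) / (401935.7 + 54400 − 2 × 150) = 54400 × 401785.7 / 456035.7 ≈ 47929 mm ≈ 47.9 m.

47.9 m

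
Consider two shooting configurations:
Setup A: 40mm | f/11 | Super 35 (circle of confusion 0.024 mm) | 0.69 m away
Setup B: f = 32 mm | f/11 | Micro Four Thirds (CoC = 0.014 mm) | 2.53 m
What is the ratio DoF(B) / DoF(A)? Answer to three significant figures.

14.8

Setup A: H = 40²/(11×0.024) + 40 ≈ 6100.6 mm; DoF = Df − Dn = 772.89 − 623.17 ≈ 149.72 mm.
Setup B: H = 32²/(11×0.014) + 32 ≈ 6681.4 mm; DoF = Df − Dn = 4052.4 − 1839.1 ≈ 2213.3 mm.
Ratio = 2213.3 / 149.72 ≈ 14.8.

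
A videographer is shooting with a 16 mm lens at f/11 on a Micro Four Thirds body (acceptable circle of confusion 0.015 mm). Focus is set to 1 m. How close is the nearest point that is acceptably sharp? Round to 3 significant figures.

0.612 m

Hyperfocal distance H = f²/(N·c) + f = 16²/(11 × 0.015) + 16 = 256/0.165 + 16 ≈ 1567.5 mm ≈ 1.568 m.
Near limit Dn = s·(H − f)/(H + s − 2f) = 1000 × (1567.5 − 16) / (1567.5 + 1000 − 2 × 16) = 1000 × 1551.5 / 2535.5 ≈ 611.91 mm ≈ 0.612 m.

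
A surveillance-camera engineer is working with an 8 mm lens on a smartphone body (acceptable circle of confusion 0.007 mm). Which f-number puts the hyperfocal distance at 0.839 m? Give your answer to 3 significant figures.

f/11

Rearrange H = f²/(N·c) + f for N: N = f² / ((H − f)·c).
N = 8² / ((839 − 8) × 0.007) = 64 / 5.817 ≈ 11.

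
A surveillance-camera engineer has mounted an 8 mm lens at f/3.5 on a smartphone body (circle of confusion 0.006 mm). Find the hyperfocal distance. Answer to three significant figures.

Hyperfocal distance H = f²/(N·c) + f = 8²/(3.5 × 0.006) + 8 = 64/0.021 + 8 ≈ 3055.6 mm ≈ 3.06 m.

3.06 m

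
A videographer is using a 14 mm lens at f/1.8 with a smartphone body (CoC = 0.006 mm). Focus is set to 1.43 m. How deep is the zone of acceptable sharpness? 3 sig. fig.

225 mm

Hyperfocal distance H = f²/(N·c) + f = 14²/(1.8 × 0.006) + 14 = 196/0.0108 + 14 ≈ 18162.1 mm ≈ 18.16 m.
Near limit Dn = s·(H − f)/(H + s − 2f) = 1430 × (18162.1 − 14) / (18162.1 + 1430 − 2 × 14) = 1430 × 18148.1 / 19564.1 ≈ 1326.50 mm.
Far limit Df = s·(H − f)/(H − s) = 1430 × (18162.1 − 14) / (18162.1 − 1430) = 1430 × 18148.1 / 16732.1 ≈ 1551.02 mm.
Depth of field = Df − Dn = 1551.02 − 1326.50 ≈ 224.52 mm.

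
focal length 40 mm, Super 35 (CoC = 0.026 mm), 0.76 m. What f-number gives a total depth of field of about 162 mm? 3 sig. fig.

Write h = H − f = f²/(N·c). The thin-lens limits are Dn = s·h/(h + (s−f)) and Df = s·h/(h − (s−f)), so DoF = Df − Dn = 2·s·(s−f)·h / (h² − (s−f)²).
That is a quadratic in h: DoF·h² − 2·s·(s−f)·h − DoF·(s−f)² = 0 ⇒ h = (s−f)·(s + √(s² + DoF²)) / DoF = 720 × (760 + √(760² + 162²)) / 162 = 720 × (760 + 777.074) / 162 ≈ 6831.4 mm.
Then N = f²/(c·h) = 40² / (0.026 × 6831.4) = 1600 / 177.62 ≈ 9.01.

f/9.01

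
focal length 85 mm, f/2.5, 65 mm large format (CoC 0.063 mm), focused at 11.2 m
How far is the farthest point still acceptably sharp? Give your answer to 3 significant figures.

Hyperfocal distance H = f²/(N·c) + f = 85²/(2.5 × 0.063) + 85 = 7225/0.1575 + 85 ≈ 45958.0 mm ≈ 45.96 m.
Far limit Df = s·(H − f)/(H − s) = 11200 × (45958.0 − 85) / (45958.0 − 11200) = 11200 × 45873.0 / 34758.0 ≈ 14782 mm ≈ 14.8 m.

14.8 m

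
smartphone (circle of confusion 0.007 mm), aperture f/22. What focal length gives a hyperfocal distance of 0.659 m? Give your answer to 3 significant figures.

From H = f²/(N·c) + f, with f ≪ H: f ≈ √(H·N·c) = √(659 × 22 × 0.007) = √101.49 ≈ 10.07 mm.
Exact: f² + N·c·f − N·c·H = 0 ⇒ f = (−N·c + √((N·c)² + 4·N·c·H))/2 = (−0.154 + √405.97)/2 ≈ 9.9973 mm ≈ 10.0 mm.

10.0 mm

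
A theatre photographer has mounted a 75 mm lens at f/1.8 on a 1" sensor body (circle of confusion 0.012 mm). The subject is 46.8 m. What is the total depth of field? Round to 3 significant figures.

Hyperfocal distance H = f²/(N·c) + f = 75²/(1.8 × 0.012) + 75 = 5625/0.0216 + 75 ≈ 260491.7 mm ≈ 260.5 m.
Near limit Dn = s·(H − f)/(H + s − 2f) = 46800 × (260491.7 − 75) / (260491.7 + 46800 − 2 × 75) = 46800 × 260416.7 / 307141.7 ≈ 39680 mm.
Far limit Df = s·(H − f)/(H − s) = 46800 × (260491.7 − 75) / (260491.7 − 46800) = 46800 × 260416.7 / 213691.7 ≈ 57033 mm.
Depth of field = Df − Dn = 57033 − 39680 ≈ 17353 mm ≈ 17.4 m.

17.4 m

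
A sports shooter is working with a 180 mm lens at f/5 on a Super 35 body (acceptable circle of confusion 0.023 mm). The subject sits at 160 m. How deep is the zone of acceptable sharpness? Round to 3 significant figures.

Hyperfocal distance H = f²/(N·c) + f = 180²/(5 × 0.023) + 180 = 32400/0.115 + 180 ≈ 281919.1 mm ≈ 281.9 m.
Near limit Dn = s·(H − f)/(H + s − 2f) = 160000 × (281919.1 − 180) / (281919.1 + 160000 − 2 × 180) = 160000 × 281739.1 / 441559.1 ≈ 102089 mm.
Far limit Df = s·(H − f)/(H − s) = 160000 × (281919.1 − 180) / (281919.1 − 160000) = 160000 × 281739.1 / 121919.1 ≈ 369739 mm.
Depth of field = Df − Dn = 369739 − 102089 ≈ 267650 mm ≈ 268 m.

268 m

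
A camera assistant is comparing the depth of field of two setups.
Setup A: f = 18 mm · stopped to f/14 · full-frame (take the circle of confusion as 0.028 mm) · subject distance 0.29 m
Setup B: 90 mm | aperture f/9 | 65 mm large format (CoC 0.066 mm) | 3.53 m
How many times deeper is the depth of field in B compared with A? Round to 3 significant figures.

Setup A: H = 18²/(14×0.028) + 18 ≈ 844.5 mm; DoF = Df − Dn = 432.25 − 218.19 ≈ 214.06 mm.
Setup B: H = 90²/(9×0.066) + 90 ≈ 13726.4 mm; DoF = Df − Dn = 4720.9 − 2818.9 ≈ 1902.0 mm.
Ratio = 1902.0 / 214.06 ≈ 8.89.

8.89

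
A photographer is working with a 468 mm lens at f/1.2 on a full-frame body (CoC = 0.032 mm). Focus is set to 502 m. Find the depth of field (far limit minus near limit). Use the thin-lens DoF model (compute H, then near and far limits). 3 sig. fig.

89.0 m

Hyperfocal distance H = f²/(N·c) + f = 468²/(1.2 × 0.032) + 468 = 219024/0.0384 + 468 ≈ 5704218.0 mm ≈ 5704 m.
Near limit Dn = s·(H − f)/(H + s − 2f) = 502000 × (5704218.0 − 468) / (5704218.0 + 502000 − 2 × 468) = 502000 × 5703750.0 / 6205282.0 ≈ 461427 mm.
Far limit Df = s·(H − f)/(H − s) = 502000 × (5704218.0 − 468) / (5704218.0 − 502000) = 502000 × 5703750.0 / 5202218.0 ≈ 550396 mm.
Depth of field = Df − Dn = 550396 − 461427 ≈ 88969 mm ≈ 89.0 m.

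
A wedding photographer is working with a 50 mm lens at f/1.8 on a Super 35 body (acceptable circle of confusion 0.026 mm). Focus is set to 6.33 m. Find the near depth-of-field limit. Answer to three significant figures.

Hyperfocal distance H = f²/(N·c) + f = 50²/(1.8 × 0.026) + 50 = 2500/0.0468 + 50 ≈ 53468.8 mm ≈ 53.47 m.
Near limit Dn = s·(H − f)/(H + s − 2f) = 6330 × (53468.8 − 50) / (53468.8 + 6330 − 2 × 50) = 6330 × 53418.8 / 59698.8 ≈ 5664.1 mm ≈ 5.66 m.

5.66 m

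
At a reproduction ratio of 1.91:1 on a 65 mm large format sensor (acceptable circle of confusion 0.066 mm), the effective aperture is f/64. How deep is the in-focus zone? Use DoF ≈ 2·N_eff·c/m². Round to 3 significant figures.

2.32 mm

At magnification m, DoF ≈ 2·N_eff·c/m² = 2 × 64 × 0.066 / 1.91² = 8.448 / 3.648 ≈ 2.32 mm.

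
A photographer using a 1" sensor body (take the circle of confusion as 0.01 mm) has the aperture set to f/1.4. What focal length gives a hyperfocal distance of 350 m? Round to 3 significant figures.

From H = f²/(N·c) + f, with f ≪ H: f ≈ √(H·N·c) = √(350000 × 1.4 × 0.01) = √4900.0 ≈ 70.00 mm.
The +f correction barely moves this — solving exactly, f² + N·c·f − N·c·H = 0 ⇒ f = (−N·c + √((N·c)² + 4·N·c·H))/2 = (−0.014 + √19600)/2 ≈ 69.993 mm, so f ≈ 70.0 mm.

70.0 mm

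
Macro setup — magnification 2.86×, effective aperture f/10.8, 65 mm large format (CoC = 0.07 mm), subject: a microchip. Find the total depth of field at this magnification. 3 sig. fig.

0.185 mm

At magnification m, DoF ≈ 2·N_eff·c/m² = 2 × 10.8 × 0.07 / 2.86² = 1.512 / 8.18 ≈ 0.185 mm.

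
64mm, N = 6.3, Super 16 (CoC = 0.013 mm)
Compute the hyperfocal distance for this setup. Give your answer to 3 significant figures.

50.1 m

Hyperfocal distance H = f²/(N·c) + f = 64²/(6.3 × 0.013) + 64 = 4096/0.0819 + 64 ≈ 50076.2 mm ≈ 50.1 m.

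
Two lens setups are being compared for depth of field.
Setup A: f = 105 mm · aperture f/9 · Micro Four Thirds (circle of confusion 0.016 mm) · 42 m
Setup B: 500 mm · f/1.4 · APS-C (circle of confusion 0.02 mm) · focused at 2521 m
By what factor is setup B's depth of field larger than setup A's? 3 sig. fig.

Setup A: H = 105²/(9×0.016) + 105 ≈ 76667.5 mm; DoF = Df − Dn = 92756 − 27146 ≈ 65610 mm.
Setup B: H = 500²/(1.4×0.02) + 500 ≈ 8929071.4 mm; DoF = Df − Dn = 3512590 − 1966005 ≈ 1546585 mm.
Ratio = 1546585 / 65610 ≈ 23.6.

23.6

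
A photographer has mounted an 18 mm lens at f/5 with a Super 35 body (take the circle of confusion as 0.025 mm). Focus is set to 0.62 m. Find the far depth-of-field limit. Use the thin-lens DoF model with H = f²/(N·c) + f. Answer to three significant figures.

Hyperfocal distance H = f²/(N·c) + f = 18²/(5 × 0.025) + 18 = 324/0.125 + 18 ≈ 2610.0 mm ≈ 2.610 m.
Far limit Df = s·(H − f)/(H − s) = 620 × (2610.0 − 18) / (2610.0 − 620) = 620 × 2592.0 / 1990.0 ≈ 807.56 mm ≈ 0.808 m.

0.808 m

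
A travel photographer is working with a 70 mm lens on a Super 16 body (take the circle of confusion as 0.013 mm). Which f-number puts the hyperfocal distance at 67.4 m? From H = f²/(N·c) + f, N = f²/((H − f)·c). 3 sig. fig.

Rearrange H = f²/(N·c) + f for N: N = f² / ((H − f)·c).
N = 70² / ((67400 − 70) × 0.013) = 4900 / 875.3 ≈ 5.60.

f/5.60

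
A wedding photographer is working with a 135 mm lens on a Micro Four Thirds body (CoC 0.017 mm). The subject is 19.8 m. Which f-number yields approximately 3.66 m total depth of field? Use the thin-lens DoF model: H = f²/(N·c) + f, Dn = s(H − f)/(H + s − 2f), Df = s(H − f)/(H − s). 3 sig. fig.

f/5

Write h = H − f = f²/(N·c). The thin-lens limits are Dn = s·h/(h + (s−f)) and Df = s·h/(h − (s−f)), so DoF = Df − Dn = 2·s·(s−f)·h / (h² − (s−f)²).
That is a quadratic in h: DoF·h² − 2·s·(s−f)·h − DoF·(s−f)² = 0 ⇒ h = (s−f)·(s + √(s² + DoF²)) / DoF = 19665 × (19800 + √(19800² + 3660²)) / 3660 = 19665 × (19800 + 20135.4) / 3660 ≈ 214571 mm.
Then N = f²/(c·h) = 135² / (0.017 × 214571) = 18225 / 3647.7 ≈ 5.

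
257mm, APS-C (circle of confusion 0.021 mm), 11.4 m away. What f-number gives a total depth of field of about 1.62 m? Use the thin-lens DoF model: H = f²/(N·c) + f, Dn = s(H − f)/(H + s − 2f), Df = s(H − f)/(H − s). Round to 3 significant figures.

f/20

Write h = H − f = f²/(N·c). The thin-lens limits are Dn = s·h/(h + (s−f)) and Df = s·h/(h − (s−f)), so DoF = Df − Dn = 2·s·(s−f)·h / (h² − (s−f)²).
That is a quadratic in h: DoF·h² − 2·s·(s−f)·h − DoF·(s−f)² = 0 ⇒ h = (s−f)·(s + √(s² + DoF²)) / DoF = 11143 × (11400 + √(11400² + 1620²)) / 1620 = 11143 × (11400 + 11514.5) / 1620 ≈ 157615 mm.
Then N = f²/(c·h) = 257² / (0.021 × 157615) = 66049 / 3309.9 ≈ 20.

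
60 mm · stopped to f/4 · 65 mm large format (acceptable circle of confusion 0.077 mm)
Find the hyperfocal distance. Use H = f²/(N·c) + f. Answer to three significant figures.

Hyperfocal distance H = f²/(N·c) + f = 60²/(4 × 0.077) + 60 = 3600/0.308 + 60 ≈ 11748.3 mm ≈ 11.7 m.

11.7 m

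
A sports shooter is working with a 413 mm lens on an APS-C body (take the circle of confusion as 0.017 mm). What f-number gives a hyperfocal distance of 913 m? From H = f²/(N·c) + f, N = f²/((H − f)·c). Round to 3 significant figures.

Rearrange H = f²/(N·c) + f for N: N = f² / ((H − f)·c).
N = 413² / ((913000 − 413) × 0.017) = 170569 / 15514 ≈ 11.

f/11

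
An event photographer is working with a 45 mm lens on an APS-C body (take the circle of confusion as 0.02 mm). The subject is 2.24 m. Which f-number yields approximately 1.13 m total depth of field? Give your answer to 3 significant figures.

Write h = H − f = f²/(N·c). The thin-lens limits are Dn = s·h/(h + (s−f)) and Df = s·h/(h − (s−f)), so DoF = Df − Dn = 2·s·(s−f)·h / (h² − (s−f)²).
That is a quadratic in h: DoF·h² − 2·s·(s−f)·h − DoF·(s−f)² = 0 ⇒ h = (s−f)·(s + √(s² + DoF²)) / DoF = 2195 × (2240 + √(2240² + 1130²)) / 1130 = 2195 × (2240 + 2508.88) / 1130 ≈ 9224.6 mm.
Then N = f²/(c·h) = 45² / (0.02 × 9224.6) = 2025 / 184.49 ≈ 11.

f/11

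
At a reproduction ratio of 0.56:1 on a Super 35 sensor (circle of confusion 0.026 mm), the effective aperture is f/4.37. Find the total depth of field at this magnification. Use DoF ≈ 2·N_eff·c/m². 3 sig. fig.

0.725 mm

At magnification m, DoF ≈ 2·N_eff·c/m² = 2 × 4.37 × 0.026 / 0.56² = 0.2272 / 0.3136 ≈ 0.725 mm.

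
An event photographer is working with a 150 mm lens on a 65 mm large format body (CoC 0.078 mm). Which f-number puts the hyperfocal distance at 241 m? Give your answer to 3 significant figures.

Rearrange H = f²/(N·c) + f for N: N = f² / ((H − f)·c).
N = 150² / ((241000 − 150) × 0.078) = 22500 / 18786 ≈ 1.20.

f/1.20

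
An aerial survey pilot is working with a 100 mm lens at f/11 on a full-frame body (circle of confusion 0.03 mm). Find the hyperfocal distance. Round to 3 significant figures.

30.4 m

Hyperfocal distance H = f²/(N·c) + f = 100²/(11 × 0.03) + 100 = 10000/0.33 + 100 ≈ 30403.0 mm ≈ 30.4 m.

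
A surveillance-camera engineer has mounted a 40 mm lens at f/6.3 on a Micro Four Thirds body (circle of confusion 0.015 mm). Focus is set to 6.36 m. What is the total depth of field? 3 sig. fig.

5.52 m

Hyperfocal distance H = f²/(N·c) + f = 40²/(6.3 × 0.015) + 40 = 1600/0.0945 + 40 ≈ 16971.2 mm ≈ 16.97 m.
Near limit Dn = s·(H − f)/(H + s − 2f) = 6360 × (16971.2 − 40) / (16971.2 + 6360 − 2 × 40) = 6360 × 16931.2 / 23251.2 ≈ 4631.3 mm.
Far limit Df = s·(H − f)/(H − s) = 6360 × (16971.2 − 40) / (16971.2 − 6360) = 6360 × 16931.2 / 10611.2 ≈ 10148.0 mm.
Depth of field = Df − Dn = 10148.0 − 4631.3 ≈ 5516.7 mm ≈ 5.52 m.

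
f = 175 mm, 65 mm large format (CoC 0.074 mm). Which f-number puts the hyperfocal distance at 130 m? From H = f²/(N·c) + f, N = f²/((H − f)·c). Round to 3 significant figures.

f/3.19

Rearrange H = f²/(N·c) + f for N: N = f² / ((H − f)·c).
N = 175² / ((130000 − 175) × 0.074) = 30625 / 9607 ≈ 3.19.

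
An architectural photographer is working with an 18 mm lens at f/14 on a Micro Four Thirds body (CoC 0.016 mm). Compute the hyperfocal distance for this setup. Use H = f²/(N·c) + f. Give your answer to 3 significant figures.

1.46 m

Hyperfocal distance H = f²/(N·c) + f = 18²/(14 × 0.016) + 18 = 324/0.224 + 18 ≈ 1464.4 mm ≈ 1.46 m.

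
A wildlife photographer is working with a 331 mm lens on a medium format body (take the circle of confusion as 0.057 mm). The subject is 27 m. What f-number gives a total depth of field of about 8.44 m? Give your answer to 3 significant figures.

f/11

Write h = H − f = f²/(N·c). The thin-lens limits are Dn = s·h/(h + (s−f)) and Df = s·h/(h − (s−f)), so DoF = Df − Dn = 2·s·(s−f)·h / (h² − (s−f)²).
That is a quadratic in h: DoF·h² − 2·s·(s−f)·h − DoF·(s−f)² = 0 ⇒ h = (s−f)·(s + √(s² + DoF²)) / DoF = 26669 × (27000 + √(27000² + 8440²)) / 8440 = 26669 × (27000 + 28288.4) / 8440 ≈ 174702 mm.
Then N = f²/(c·h) = 331² / (0.057 × 174702) = 109561 / 9958.0 ≈ 11.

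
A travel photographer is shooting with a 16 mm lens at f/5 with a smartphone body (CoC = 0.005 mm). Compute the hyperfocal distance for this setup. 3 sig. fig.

10.3 m

Hyperfocal distance H = f²/(N·c) + f = 16²/(5 × 0.005) + 16 = 256/0.025 + 16 ≈ 10256.0 mm ≈ 10.3 m.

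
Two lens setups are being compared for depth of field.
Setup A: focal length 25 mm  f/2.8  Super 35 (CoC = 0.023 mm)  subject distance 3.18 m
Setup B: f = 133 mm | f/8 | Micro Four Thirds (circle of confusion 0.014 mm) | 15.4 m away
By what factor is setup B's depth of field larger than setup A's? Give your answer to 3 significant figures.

Setup A: H = 25²/(2.8×0.023) + 25 ≈ 9730.0 mm; DoF = Df − Dn = 4711.7 − 2399.8 ≈ 2311.9 mm.
Setup B: H = 133²/(8×0.014) + 133 ≈ 158070.5 mm; DoF = Df − Dn = 17047.9 − 14042.6 ≈ 3005.3 mm.
Ratio = 3005.3 / 2311.9 ≈ 1.30.

1.30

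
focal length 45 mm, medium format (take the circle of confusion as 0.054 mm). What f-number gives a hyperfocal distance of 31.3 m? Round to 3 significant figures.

Rearrange H = f²/(N·c) + f for N: N = f² / ((H − f)·c).
N = 45² / ((31300 − 45) × 0.054) = 2025 / 1688 ≈ 1.20.

f/1.20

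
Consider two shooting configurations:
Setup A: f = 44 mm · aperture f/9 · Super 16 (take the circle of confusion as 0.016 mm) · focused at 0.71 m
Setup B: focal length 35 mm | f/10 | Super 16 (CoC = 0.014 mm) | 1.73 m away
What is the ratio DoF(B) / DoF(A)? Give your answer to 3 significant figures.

Setup A: H = 44²/(9×0.016) + 44 ≈ 13488.4 mm; DoF = Df − Dn = 747.005 − 676.489 ≈ 70.516 mm.
Setup B: H = 35²/(10×0.014) + 35 ≈ 8785.0 mm; DoF = Df − Dn = 2145.64 − 1449.26 ≈ 696.38 mm.
Ratio = 696.38 / 70.516 ≈ 9.88.

9.88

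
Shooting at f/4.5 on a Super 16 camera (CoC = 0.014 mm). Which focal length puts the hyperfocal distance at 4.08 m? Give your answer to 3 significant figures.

16.0 mm

From H = f²/(N·c) + f, with f ≪ H: f ≈ √(H·N·c) = √(4080 × 4.5 × 0.014) = √257.04 ≈ 16.03 mm.
The +f correction barely moves this — solving exactly, f² + N·c·f − N·c·H = 0 ⇒ f = (−N·c + √((N·c)² + 4·N·c·H))/2 = (−0.063 + √1028.2)/2 ≈ 16.001 mm, so f ≈ 16.0 mm.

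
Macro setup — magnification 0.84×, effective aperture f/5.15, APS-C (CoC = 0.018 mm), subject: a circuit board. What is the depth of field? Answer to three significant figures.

0.263 mm

At magnification m, DoF ≈ 2·N_eff·c/m² = 2 × 5.15 × 0.018 / 0.84² = 0.1854 / 0.7056 ≈ 0.263 mm.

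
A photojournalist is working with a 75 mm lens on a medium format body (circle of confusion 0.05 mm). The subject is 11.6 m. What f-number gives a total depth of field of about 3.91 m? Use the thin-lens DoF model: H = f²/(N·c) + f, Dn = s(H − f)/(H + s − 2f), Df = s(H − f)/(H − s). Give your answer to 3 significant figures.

f/1.60

Write h = H − f = f²/(N·c). The thin-lens limits are Dn = s·h/(h + (s−f)) and Df = s·h/(h − (s−f)), so DoF = Df − Dn = 2·s·(s−f)·h / (h² − (s−f)²).
That is a quadratic in h: DoF·h² − 2·s·(s−f)·h − DoF·(s−f)² = 0 ⇒ h = (s−f)·(s + √(s² + DoF²)) / DoF = 11525 × (11600 + √(11600² + 3910²)) / 3910 = 11525 × (11600 + 12241.2) / 3910 ≈ 70274 mm.
Then N = f²/(c·h) = 75² / (0.05 × 70274) = 5625 / 3513.7 ≈ 1.60.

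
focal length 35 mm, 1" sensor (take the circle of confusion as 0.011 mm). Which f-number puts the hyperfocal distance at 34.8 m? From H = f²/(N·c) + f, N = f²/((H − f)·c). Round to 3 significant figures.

f/3.20

Rearrange H = f²/(N·c) + f for N: N = f² / ((H − f)·c).
N = 35² / ((34800 − 35) × 0.011) = 1225 / 382.4 ≈ 3.20.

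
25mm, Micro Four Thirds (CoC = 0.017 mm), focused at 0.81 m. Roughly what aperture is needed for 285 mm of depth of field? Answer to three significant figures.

f/8

Write h = H − f = f²/(N·c). The thin-lens limits are Dn = s·h/(h + (s−f)) and Df = s·h/(h − (s−f)), so DoF = Df − Dn = 2·s·(s−f)·h / (h² − (s−f)²).
That is a quadratic in h: DoF·h² − 2·s·(s−f)·h − DoF·(s−f)² = 0 ⇒ h = (s−f)·(s + √(s² + DoF²)) / DoF = 785 × (810 + √(810² + 285²)) / 285 = 785 × (810 + 858.676) / 285 ≈ 4596.2 mm.
Then N = f²/(c·h) = 25² / (0.017 × 4596.2) = 625 / 78.135 ≈ 8.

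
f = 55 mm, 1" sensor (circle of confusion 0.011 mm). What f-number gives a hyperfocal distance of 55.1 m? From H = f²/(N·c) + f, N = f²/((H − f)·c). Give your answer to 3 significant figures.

f/5

Rearrange H = f²/(N·c) + f for N: N = f² / ((H − f)·c).
N = 55² / ((55100 − 55) × 0.011) = 3025 / 605.5 ≈ 5.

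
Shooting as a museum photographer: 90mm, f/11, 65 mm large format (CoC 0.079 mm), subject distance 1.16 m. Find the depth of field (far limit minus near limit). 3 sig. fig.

270 mm

Hyperfocal distance H = f²/(N·c) + f = 90²/(11 × 0.079) + 90 = 8100/0.869 + 90 ≈ 9411.1 mm ≈ 9.411 m.
Near limit Dn = s·(H − f)/(H + s − 2f) = 1160 × (9411.1 − 90) / (9411.1 + 1160 − 2 × 90) = 1160 × 9321.1 / 10391.1 ≈ 1040.55 mm.
Far limit Df = s·(H − f)/(H − s) = 1160 × (9411.1 − 90) / (9411.1 − 1160) = 1160 × 9321.1 / 8251.1 ≈ 1310.43 mm.
Depth of field = Df − Dn = 1310.43 − 1040.55 ≈ 269.88 mm.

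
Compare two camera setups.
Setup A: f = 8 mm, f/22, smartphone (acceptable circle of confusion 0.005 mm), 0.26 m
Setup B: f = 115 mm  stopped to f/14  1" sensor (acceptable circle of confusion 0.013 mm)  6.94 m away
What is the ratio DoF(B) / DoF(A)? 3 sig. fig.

Setup A: H = 8²/(22×0.005) + 8 ≈ 589.8 mm; DoF = Df − Dn = 458.65 − 181.42 ≈ 277.23 mm.
Setup B: H = 115²/(14×0.013) + 115 ≈ 72779.8 mm; DoF = Df − Dn = 7659.4 − 6344.1 ≈ 1315.3 mm.
Ratio = 1315.3 / 277.23 ≈ 4.74.

4.74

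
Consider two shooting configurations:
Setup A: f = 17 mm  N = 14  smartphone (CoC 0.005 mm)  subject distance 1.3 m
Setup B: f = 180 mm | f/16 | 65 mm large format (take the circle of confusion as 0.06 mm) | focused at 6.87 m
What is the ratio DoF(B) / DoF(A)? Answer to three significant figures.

Setup A: H = 17²/(14×0.005) + 17 ≈ 4145.6 mm; DoF = Df − Dn = 1886.14 − 991.79 ≈ 894.35 mm.
Setup B: H = 180²/(16×0.06) + 180 ≈ 33930.0 mm; DoF = Df − Dn = 8568.5 − 5733.5 ≈ 2835.0 mm.
Ratio = 2835.0 / 894.35 ≈ 3.17.

3.17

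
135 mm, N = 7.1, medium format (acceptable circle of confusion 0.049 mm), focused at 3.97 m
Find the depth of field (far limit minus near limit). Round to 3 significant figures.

Hyperfocal distance H = f²/(N·c) + f = 135²/(7.1 × 0.049) + 135 = 18225/0.3479 + 135 ≈ 52520.7 mm ≈ 52.52 m.
Near limit Dn = s·(H − f)/(H + s − 2f) = 3970 × (52520.7 − 135) / (52520.7 + 3970 − 2 × 135) = 3970 × 52385.7 / 56220.7 ≈ 3699.19 mm.
Far limit Df = s·(H − f)/(H − s) = 3970 × (52520.7 − 135) / (52520.7 − 3970) = 3970 × 52385.7 / 48550.7 ≈ 4283.59 mm.
Depth of field = Df − Dn = 4283.59 − 3699.19 ≈ 584.40 mm ≈ 0.584 m.

0.584 m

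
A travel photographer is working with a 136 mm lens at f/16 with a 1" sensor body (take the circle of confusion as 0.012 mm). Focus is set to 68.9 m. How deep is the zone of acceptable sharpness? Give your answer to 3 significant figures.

Hyperfocal distance H = f²/(N·c) + f = 136²/(16 × 0.012) + 136 = 18496/0.192 + 136 ≈ 96469.3 mm ≈ 96.47 m.
Near limit Dn = s·(H − f)/(H + s − 2f) = 68900 × (96469.3 − 136) / (96469.3 + 68900 − 2 × 136) = 68900 × 96333.3 / 165097.3 ≈ 40203 mm.
Far limit Df = s·(H − f)/(H − s) = 68900 × (96469.3 − 136) / (96469.3 − 68900) = 68900 × 96333.3 / 27569.3 ≈ 240752 mm.
Depth of field = Df − Dn = 240752 − 40203 ≈ 200549 mm ≈ 201 m.

201 m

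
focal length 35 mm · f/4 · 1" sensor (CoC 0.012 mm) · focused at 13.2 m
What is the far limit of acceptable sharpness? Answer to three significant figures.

27.3 m

Hyperfocal distance H = f²/(N·c) + f = 35²/(4 × 0.012) + 35 = 1225/0.048 + 35 ≈ 25555.8 mm ≈ 25.56 m.
Far limit Df = s·(H − f)/(H − s) = 13200 × (25555.8 − 35) / (25555.8 − 13200) = 13200 × 25520.8 / 12355.8 ≈ 27264 mm ≈ 27.3 m.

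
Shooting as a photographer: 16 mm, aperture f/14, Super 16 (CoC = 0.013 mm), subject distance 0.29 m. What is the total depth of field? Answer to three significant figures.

Hyperfocal distance H = f²/(N·c) + f = 16²/(14 × 0.013) + 16 = 256/0.182 + 16 ≈ 1422.6 mm ≈ 1.423 m.
Near limit Dn = s·(H − f)/(H + s − 2f) = 290 × (1422.6 − 16) / (1422.6 + 290 − 2 × 16) = 290 × 1406.6 / 1680.6 ≈ 242.72 mm.
Far limit Df = s·(H − f)/(H − s) = 290 × (1422.6 − 16) / (1422.6 − 290) = 290 × 1406.6 / 1132.6 ≈ 360.16 mm.
Depth of field = Df − Dn = 360.16 − 242.72 ≈ 117.44 mm.

117 mm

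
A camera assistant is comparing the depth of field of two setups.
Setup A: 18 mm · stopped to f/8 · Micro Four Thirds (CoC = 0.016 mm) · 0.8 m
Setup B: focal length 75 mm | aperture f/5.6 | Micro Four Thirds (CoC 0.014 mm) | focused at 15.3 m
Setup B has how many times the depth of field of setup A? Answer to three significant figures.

Setup A: H = 18²/(8×0.016) + 18 ≈ 2549.2 mm; DoF = Df − Dn = 1157.64 − 611.18 ≈ 546.46 mm.
Setup B: H = 75²/(5.6×0.014) + 75 ≈ 71822.4 mm; DoF = Df − Dn = 19421.2 − 12621.7 ≈ 6799.5 mm.
Ratio = 6799.5 / 546.46 ≈ 12.4.

12.4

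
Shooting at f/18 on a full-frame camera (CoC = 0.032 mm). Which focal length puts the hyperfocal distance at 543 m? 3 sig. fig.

From H = f²/(N·c) + f, with f ≪ H: f ≈ √(H·N·c) = √(543000 × 18 × 0.032) = √312768 ≈ 559.3 mm.
The +f correction barely moves this — solving exactly, f² + N·c·f − N·c·H = 0 ⇒ f = (−N·c + √((N·c)² + 4·N·c·H))/2 = (−0.576 + √1251072)/2 ≈ 558.97 mm, so f ≈ 559 mm.

559 mm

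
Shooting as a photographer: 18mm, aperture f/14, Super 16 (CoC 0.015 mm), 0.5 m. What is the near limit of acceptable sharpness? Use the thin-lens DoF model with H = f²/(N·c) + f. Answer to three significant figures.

381 mm

Hyperfocal distance H = f²/(N·c) + f = 18²/(14 × 0.015) + 18 = 324/0.21 + 18 ≈ 1560.9 mm ≈ 1.561 m.
Near limit Dn = s·(H − f)/(H + s − 2f) = 500 × (1560.9 − 18) / (1560.9 + 500 − 2 × 18) = 500 × 1542.9 / 2024.9 ≈ 380.98 mm.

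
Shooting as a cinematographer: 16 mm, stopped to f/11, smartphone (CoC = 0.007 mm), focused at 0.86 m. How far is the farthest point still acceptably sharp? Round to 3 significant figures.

1.15 m

Hyperfocal distance H = f²/(N·c) + f = 16²/(11 × 0.007) + 16 = 256/0.077 + 16 ≈ 3340.7 mm ≈ 3.341 m.
Far limit Df = s·(H − f)/(H − s) = 860 × (3340.7 − 16) / (3340.7 − 860) = 860 × 3324.7 / 2480.7 ≈ 1152.6 mm ≈ 1.15 m.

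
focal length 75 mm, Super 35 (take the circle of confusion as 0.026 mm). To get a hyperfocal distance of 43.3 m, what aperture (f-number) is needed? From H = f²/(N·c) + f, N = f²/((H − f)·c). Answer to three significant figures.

Rearrange H = f²/(N·c) + f for N: N = f² / ((H − f)·c).
N = 75² / ((43300 − 75) × 0.026) = 5625 / 1124 ≈ 5.01.

f/5.01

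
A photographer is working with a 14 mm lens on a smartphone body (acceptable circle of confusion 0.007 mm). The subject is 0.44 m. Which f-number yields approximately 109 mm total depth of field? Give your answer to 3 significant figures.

f/8.02

Write h = H − f = f²/(N·c). The thin-lens limits are Dn = s·h/(h + (s−f)) and Df = s·h/(h − (s−f)), so DoF = Df − Dn = 2·s·(s−f)·h / (h² − (s−f)²).
That is a quadratic in h: DoF·h² − 2·s·(s−f)·h − DoF·(s−f)² = 0 ⇒ h = (s−f)·(s + √(s² + DoF²)) / DoF = 426 × (440 + √(440² + 109²)) / 109 = 426 × (440 + 453.300) / 109 ≈ 3491.2 mm.
Then N = f²/(c·h) = 14² / (0.007 × 3491.2) = 196 / 24.439 ≈ 8.02.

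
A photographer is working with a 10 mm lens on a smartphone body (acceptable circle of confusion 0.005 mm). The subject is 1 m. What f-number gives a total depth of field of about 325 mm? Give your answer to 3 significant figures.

Write h = H − f = f²/(N·c). The thin-lens limits are Dn = s·h/(h + (s−f)) and Df = s·h/(h − (s−f)), so DoF = Df − Dn = 2·s·(s−f)·h / (h² − (s−f)²).
That is a quadratic in h: DoF·h² − 2·s·(s−f)·h − DoF·(s−f)² = 0 ⇒ h = (s−f)·(s + √(s² + DoF²)) / DoF = 990 × (1000 + √(1000² + 325²)) / 325 = 990 × (1000 + 1051.49) / 325 ≈ 6249.1 mm.
Then N = f²/(c·h) = 10² / (0.005 × 6249.1) = 100 / 31.246 ≈ 3.20.

f/3.20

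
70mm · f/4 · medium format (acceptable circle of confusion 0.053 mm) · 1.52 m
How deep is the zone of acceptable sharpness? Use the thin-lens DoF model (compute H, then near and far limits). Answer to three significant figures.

191 mm

Hyperfocal distance H = f²/(N·c) + f = 70²/(4 × 0.053) + 70 = 4900/0.212 + 70 ≈ 23183.2 mm ≈ 23.18 m.
Near limit Dn = s·(H − f)/(H + s − 2f) = 1520 × (23183.2 − 70) / (23183.2 + 1520 − 2 × 70) = 1520 × 23113.2 / 24563.2 ≈ 1430.27 mm.
Far limit Df = s·(H − f)/(H − s) = 1520 × (23183.2 − 70) / (23183.2 − 1520) = 1520 × 23113.2 / 21663.2 ≈ 1621.74 mm.
Depth of field = Df − Dn = 1621.74 − 1430.27 ≈ 191.47 mm.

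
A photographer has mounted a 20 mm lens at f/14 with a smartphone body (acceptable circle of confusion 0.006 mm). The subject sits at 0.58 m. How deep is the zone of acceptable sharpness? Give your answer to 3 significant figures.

Hyperfocal distance H = f²/(N·c) + f = 20²/(14 × 0.006) + 20 = 400/0.084 + 20 ≈ 4781.9 mm ≈ 4.782 m.
Near limit Dn = s·(H − f)/(H + s − 2f) = 580 × (4781.9 − 20) / (4781.9 + 580 − 2 × 20) = 580 × 4761.9 / 5321.9 ≈ 518.97 mm.
Far limit Df = s·(H − f)/(H − s) = 580 × (4781.9 − 20) / (4781.9 − 580) = 580 × 4761.9 / 4201.9 ≈ 657.30 mm.
Depth of field = Df − Dn = 657.30 − 518.97 ≈ 138.33 mm.

138 mm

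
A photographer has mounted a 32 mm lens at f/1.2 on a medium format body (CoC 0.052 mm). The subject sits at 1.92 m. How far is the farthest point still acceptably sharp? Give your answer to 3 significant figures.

Hyperfocal distance H = f²/(N·c) + f = 32²/(1.2 × 0.052) + 32 = 1024/0.0624 + 32 ≈ 16442.3 mm ≈ 16.44 m.
Far limit Df = s·(H − f)/(H − s) = 1920 × (16442.3 − 32) / (16442.3 − 1920) = 1920 × 16410.3 / 14522.3 ≈ 2169.6 mm ≈ 2.17 m.

2.17 m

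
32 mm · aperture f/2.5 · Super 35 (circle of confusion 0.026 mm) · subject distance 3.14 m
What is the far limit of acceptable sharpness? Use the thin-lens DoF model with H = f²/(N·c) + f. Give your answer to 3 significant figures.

3.91 m

Hyperfocal distance H = f²/(N·c) + f = 32²/(2.5 × 0.026) + 32 = 1024/0.065 + 32 ≈ 15785.8 mm ≈ 15.79 m.
Far limit Df = s·(H − f)/(H − s) = 3140 × (15785.8 − 32) / (15785.8 − 3140) = 3140 × 15753.8 / 12645.8 ≈ 3911.7 mm ≈ 3.91 m.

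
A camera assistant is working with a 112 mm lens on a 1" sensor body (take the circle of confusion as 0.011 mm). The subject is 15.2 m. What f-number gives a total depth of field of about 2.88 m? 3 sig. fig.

f/7.10

Write h = H − f = f²/(N·c). The thin-lens limits are Dn = s·h/(h + (s−f)) and Df = s·h/(h − (s−f)), so DoF = Df − Dn = 2·s·(s−f)·h / (h² − (s−f)²).
That is a quadratic in h: DoF·h² − 2·s·(s−f)·h − DoF·(s−f)² = 0 ⇒ h = (s−f)·(s + √(s² + DoF²)) / DoF = 15088 × (15200 + √(15200² + 2880²)) / 2880 = 15088 × (15200 + 15470.4) / 2880 ≈ 160679 mm.
Then N = f²/(c·h) = 112² / (0.011 × 160679) = 12544 / 1767.5 ≈ 7.10.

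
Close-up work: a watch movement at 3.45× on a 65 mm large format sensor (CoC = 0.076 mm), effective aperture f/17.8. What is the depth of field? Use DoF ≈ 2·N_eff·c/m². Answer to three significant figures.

0.227 mm

At magnification m, DoF ≈ 2·N_eff·c/m² = 2 × 17.8 × 0.076 / 3.45² = 2.706 / 11.9 ≈ 0.227 mm.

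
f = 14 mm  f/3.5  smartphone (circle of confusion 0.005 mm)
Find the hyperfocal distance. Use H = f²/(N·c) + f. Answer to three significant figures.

11.2 m

Hyperfocal distance H = f²/(N·c) + f = 14²/(3.5 × 0.005) + 14 = 196/0.0175 + 14 ≈ 11214.0 mm ≈ 11.2 m.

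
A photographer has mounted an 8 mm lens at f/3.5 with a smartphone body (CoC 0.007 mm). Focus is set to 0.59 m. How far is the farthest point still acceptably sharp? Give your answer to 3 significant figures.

Hyperfocal distance H = f²/(N·c) + f = 8²/(3.5 × 0.007) + 8 = 64/0.0245 + 8 ≈ 2620.2 mm ≈ 2.620 m.
Far limit Df = s·(H − f)/(H − s) = 590 × (2620.2 − 8) / (2620.2 − 590) = 590 × 2612.2 / 2030.2 ≈ 759.13 mm ≈ 0.759 m.

0.759 m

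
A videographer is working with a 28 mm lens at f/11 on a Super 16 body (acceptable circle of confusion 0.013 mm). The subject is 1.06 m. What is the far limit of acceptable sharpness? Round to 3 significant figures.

1.31 m

Hyperfocal distance H = f²/(N·c) + f = 28²/(11 × 0.013) + 28 = 784/0.143 + 28 ≈ 5510.5 mm ≈ 5.511 m.
Far limit Df = s·(H − f)/(H − s) = 1060 × (5510.5 − 28) / (5510.5 − 1060) = 1060 × 5482.5 / 4450.5 ≈ 1305.8 mm ≈ 1.31 m.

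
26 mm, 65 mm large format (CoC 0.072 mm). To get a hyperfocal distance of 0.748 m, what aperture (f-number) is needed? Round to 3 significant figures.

f/13

Rearrange H = f²/(N·c) + f for N: N = f² / ((H − f)·c).
N = 26² / ((748 − 26) × 0.072) = 676 / 51.98 ≈ 13.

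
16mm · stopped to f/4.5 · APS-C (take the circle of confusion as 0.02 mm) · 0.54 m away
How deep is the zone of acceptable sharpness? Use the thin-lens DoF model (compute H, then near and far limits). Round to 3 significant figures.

206 mm

Hyperfocal distance H = f²/(N·c) + f = 16²/(4.5 × 0.02) + 16 = 256/0.09 + 16 ≈ 2860.4 mm ≈ 2.860 m.
Near limit Dn = s·(H − f)/(H + s − 2f) = 540 × (2860.4 − 16) / (2860.4 + 540 − 2 × 16) = 540 × 2844.4 / 3368.4 ≈ 456.00 mm.
Far limit Df = s·(H − f)/(H − s) = 540 × (2860.4 − 16) / (2860.4 − 540) = 540 × 2844.4 / 2320.4 ≈ 661.94 mm.
Depth of field = Df − Dn = 661.94 − 456.00 ≈ 205.94 mm.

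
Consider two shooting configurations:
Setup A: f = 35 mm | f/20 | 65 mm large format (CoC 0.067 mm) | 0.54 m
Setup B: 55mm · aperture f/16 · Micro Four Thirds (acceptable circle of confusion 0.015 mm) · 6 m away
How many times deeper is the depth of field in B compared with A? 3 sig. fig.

8.48

Setup A: H = 35²/(20×0.067) + 35 ≈ 949.2 mm; DoF = Df − Dn = 1206.46 − 347.85 ≈ 858.61 mm.
Setup B: H = 55²/(16×0.015) + 55 ≈ 12659.2 mm; DoF = Df − Dn = 11356.5 − 4077.0 ≈ 7279.5 mm.
Ratio = 7279.5 / 858.61 ≈ 8.48.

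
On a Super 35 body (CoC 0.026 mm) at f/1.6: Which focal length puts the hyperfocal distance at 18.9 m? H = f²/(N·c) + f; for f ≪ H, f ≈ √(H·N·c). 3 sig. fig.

28.0 mm

From H = f²/(N·c) + f, with f ≪ H: f ≈ √(H·N·c) = √(18900 × 1.6 × 0.026) = √786.24 ≈ 28.04 mm.
The +f correction barely moves this — solving exactly, f² + N·c·f − N·c·H = 0 ⇒ f = (−N·c + √((N·c)² + 4·N·c·H))/2 = (−0.0416 + √3145.0)/2 ≈ 28.019 mm, so f ≈ 28.0 mm.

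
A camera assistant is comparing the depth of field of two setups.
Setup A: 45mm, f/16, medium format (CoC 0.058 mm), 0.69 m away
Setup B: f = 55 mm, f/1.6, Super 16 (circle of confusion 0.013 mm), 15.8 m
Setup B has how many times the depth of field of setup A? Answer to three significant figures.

7.74

Setup A: H = 45²/(16×0.058) + 45 ≈ 2227.1 mm; DoF = Df − Dn = 979.54 − 532.58 ≈ 446.96 mm.
Setup B: H = 55²/(1.6×0.013) + 55 ≈ 145487.7 mm; DoF = Df − Dn = 17718.2 − 14256.5 ≈ 3461.7 mm.
Ratio = 3461.7 / 446.96 ≈ 7.74.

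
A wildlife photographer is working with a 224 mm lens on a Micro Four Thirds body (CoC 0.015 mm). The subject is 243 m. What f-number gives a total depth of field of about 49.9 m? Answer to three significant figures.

f/1.40

Write h = H − f = f²/(N·c). The thin-lens limits are Dn = s·h/(h + (s−f)) and Df = s·h/(h − (s−f)), so DoF = Df − Dn = 2·s·(s−f)·h / (h² − (s−f)²).
That is a quadratic in h: DoF·h² − 2·s·(s−f)·h − DoF·(s−f)² = 0 ⇒ h = (s−f)·(s + √(s² + DoF²)) / DoF = 242776 × (243000 + √(243000² + 49900²)) / 49900 = 242776 × (243000 + 248071) / 49900 ≈ 2389181 mm.
Then N = f²/(c·h) = 224² / (0.015 × 2389181) = 50176 / 35838 ≈ 1.40.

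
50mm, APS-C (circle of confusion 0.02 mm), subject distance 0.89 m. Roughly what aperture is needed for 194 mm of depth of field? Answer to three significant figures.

Write h = H − f = f²/(N·c). The thin-lens limits are Dn = s·h/(h + (s−f)) and Df = s·h/(h − (s−f)), so DoF = Df − Dn = 2·s·(s−f)·h / (h² − (s−f)²).
That is a quadratic in h: DoF·h² − 2·s·(s−f)·h − DoF·(s−f)² = 0 ⇒ h = (s−f)·(s + √(s² + DoF²)) / DoF = 840 × (890 + √(890² + 194²)) / 194 = 840 × (890 + 910.898) / 194 ≈ 7797.7 mm.
Then N = f²/(c·h) = 50² / (0.02 × 7797.7) = 2500 / 155.95 ≈ 16.

f/16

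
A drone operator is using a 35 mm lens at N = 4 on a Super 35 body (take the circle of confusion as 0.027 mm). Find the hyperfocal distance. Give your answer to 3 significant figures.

11.4 m

Hyperfocal distance H = f²/(N·c) + f = 35²/(4 × 0.027) + 35 = 1225/0.108 + 35 ≈ 11377.6 mm ≈ 11.4 m.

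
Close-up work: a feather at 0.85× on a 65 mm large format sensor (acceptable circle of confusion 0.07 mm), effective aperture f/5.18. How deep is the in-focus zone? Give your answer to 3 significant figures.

At magnification m, DoF ≈ 2·N_eff·c/m² = 2 × 5.18 × 0.07 / 0.85² = 0.7252 / 0.7225 ≈ 1 mm.

1.00 mm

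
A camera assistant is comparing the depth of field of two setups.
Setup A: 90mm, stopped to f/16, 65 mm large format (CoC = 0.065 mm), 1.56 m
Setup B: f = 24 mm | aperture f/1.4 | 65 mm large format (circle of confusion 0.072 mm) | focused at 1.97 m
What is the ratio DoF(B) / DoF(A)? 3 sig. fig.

Setup A: H = 90²/(16×0.065) + 90 ≈ 7878.5 mm; DoF = Df − Dn = 1922.94 − 1312.31 ≈ 610.63 mm.
Setup B: H = 24²/(1.4×0.072) + 24 ≈ 5738.3 mm; DoF = Df − Dn = 2987.3 − 1469.5 ≈ 1517.8 mm.
Ratio = 1517.8 / 610.63 ≈ 2.49.

2.49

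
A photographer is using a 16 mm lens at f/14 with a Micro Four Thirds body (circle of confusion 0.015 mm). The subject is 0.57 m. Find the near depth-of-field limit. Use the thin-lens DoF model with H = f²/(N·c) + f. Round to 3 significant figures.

392 mm

Hyperfocal distance H = f²/(N·c) + f = 16²/(14 × 0.015) + 16 = 256/0.21 + 16 ≈ 1235.0 mm ≈ 1.235 m.
Near limit Dn = s·(H − f)/(H + s − 2f) = 570 × (1235.0 − 16) / (1235.0 + 570 − 2 × 16) = 570 × 1219.0 / 1773.0 ≈ 391.90 mm.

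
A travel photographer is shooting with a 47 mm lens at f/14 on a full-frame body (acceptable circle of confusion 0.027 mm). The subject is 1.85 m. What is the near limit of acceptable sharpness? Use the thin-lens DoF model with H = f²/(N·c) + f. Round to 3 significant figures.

1.41 m

Hyperfocal distance H = f²/(N·c) + f = 47²/(14 × 0.027) + 47 = 2209/0.378 + 47 ≈ 5890.9 mm ≈ 5.891 m.
Near limit Dn = s·(H − f)/(H + s − 2f) = 1850 × (5890.9 − 47) / (5890.9 + 1850 − 2 × 47) = 1850 × 5843.9 / 7646.9 ≈ 1413.8 mm ≈ 1.41 m.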